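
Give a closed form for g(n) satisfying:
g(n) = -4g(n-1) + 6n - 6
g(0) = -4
First-order linear with linear forcing.
Homogeneous solution: g_h(n) = A·(-4)^n.
Try particular g_p(n) = pn + q. Substituting:
  pn + q = -4(p(n-1) + q) + 6n - 6.
Matching the n-coefficient: p = -4p + 6 ⇒ p = \frac{6}{5}.
Matching constants: q = 4p - 4q - 6 ⇒ q = - \frac{6}{25}.
General: g(n) = A·(-4)^n + \frac{6 n}{5} - \frac{6}{25}.
Apply g(0) = -4: A - \frac{6}{25} = -4 ⇒ A = - \frac{94}{25}.
So g(n) = - \frac{94 \left(-4\right)^{n}}{25} + \frac{6 n}{5} - \frac{6}{25}.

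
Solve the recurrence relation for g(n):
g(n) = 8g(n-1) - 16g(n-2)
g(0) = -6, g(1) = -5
Characteristic equation: x² - 8x + 16 = 0, which is (x - (4))².
Repeated root r = 4.
General solution: g(n) = (A + Bn)·(4)^n.
From g(0) = -6: A = -6.
From g(1) = -5: (A + B)·(4) = -5 ⇒ B = \frac{19}{4}.
So g(n) = \left(\frac{19 n}{4} - 6\right) \cdot (4)^n.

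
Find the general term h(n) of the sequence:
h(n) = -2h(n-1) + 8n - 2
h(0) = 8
First-order linear with linear forcing.
Homogeneous solution: h_h(n) = A·(-2)^n.
Try particular h_p(n) = pn + q. Substituting:
  pn + q = -2(p(n-1) + q) + 8n - 2.
Matching the n-coefficient: p = -2p + 8 ⇒ p = \frac{8}{3}.
Matching constants: q = 2p - 2q - 2 ⇒ q = \frac{10}{9}.
General: h(n) = A·(-2)^n + \frac{8 n}{3} + \frac{10}{9}.
Apply h(0) = 8: A + \frac{10}{9} = 8 ⇒ A = \frac{62}{9}.
So h(n) = \frac{62 \left(-2\right)^{n}}{9} + \frac{8 n}{3} + \frac{10}{9}.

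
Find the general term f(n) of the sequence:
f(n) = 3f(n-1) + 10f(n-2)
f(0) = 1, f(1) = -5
Characteristic equation: x² - 3x - 10 = 0, which factors as (x - (5))(x - (-2)) = 0.
Roots r₁ = 5, r₂ = -2 (distinct).
General solution: f(n) = A·(5)^n + B·(-2)^n.
From f(0) = 1: A + B = 1.
From f(1) = -5: 5A - 2B = -5.
Solving: A = - \frac{3}{7}, B = \frac{10}{7}.
So f(n) = \frac{10 \left(-2\right)^{n}}{7} - \frac{3 \cdot 5^{n}}{7}.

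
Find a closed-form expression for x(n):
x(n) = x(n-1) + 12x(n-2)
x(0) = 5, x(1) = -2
Characteristic equation: x² - x - 12 = 0, which factors as (x - (4))(x - (-3)) = 0.
Roots r₁ = 4, r₂ = -3 (distinct).
General solution: x(n) = A·(4)^n + B·(-3)^n.
From x(0) = 5: A + B = 5.
From x(1) = -2: 4A - 3B = -2.
Solving: A = \frac{13}{7}, B = \frac{22}{7}.
So x(n) = \frac{22 \left(-3\right)^{n}}{7} + \frac{13 \cdot 4^{n}}{7}.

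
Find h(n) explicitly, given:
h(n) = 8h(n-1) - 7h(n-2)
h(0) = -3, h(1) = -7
Characteristic equation: x² - 8x + 7 = 0, which factors as (x - (1))(x - (7)) = 0.
Roots r₁ = 1, r₂ = 7 (distinct).
General solution: h(n) = A·(1)^n + B·(7)^n.
From h(0) = -3: A + B = -3.
From h(1) = -7: A + 7B = -7.
Solving: A = - \frac{7}{3}, B = - \frac{2}{3}.
So h(n) = - \frac{2 \cdot 7^{n}}{3} - \frac{7}{3}.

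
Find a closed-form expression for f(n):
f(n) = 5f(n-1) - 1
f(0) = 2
First-order linear non-homogeneous.
Homogeneous solution: f_h(n) = A·(5)^n.
Try constant particular solution f_p = K: K = 5K - 1 ⇒ K = \frac{1}{4}.
General: f(n) = A·(5)^n + \frac{1}{4}.
Apply f(0) = 2: A + \frac{1}{4} = 2 ⇒ A = \frac{7}{4}.
So f(n) = \frac{7 \cdot 5^{n}}{4} + \frac{1}{4}.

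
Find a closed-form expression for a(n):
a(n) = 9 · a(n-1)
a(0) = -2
Pure geometric recurrence with ratio 9.
By induction a(n) = a(0) · (9)^n = - 2 \cdot 9^{n}.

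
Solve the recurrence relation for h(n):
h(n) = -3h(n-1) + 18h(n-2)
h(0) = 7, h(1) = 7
Characteristic equation: x² + 3x - 18 = 0, which factors as (x - (-6))(x - (3)) = 0.
Roots r₁ = -6, r₂ = 3 (distinct).
General solution: h(n) = A·(-6)^n + B·(3)^n.
From h(0) = 7: A + B = 7.
From h(1) = 7: -6A + 3B = 7.
Solving: A = \frac{14}{9}, B = \frac{49}{9}.
So h(n) = \frac{14 \left(-6\right)^{n}}{9} + \frac{49 \cdot 3^{n}}{9}.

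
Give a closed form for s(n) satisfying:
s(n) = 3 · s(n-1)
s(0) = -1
Pure geometric recurrence with ratio 3.
By induction s(n) = s(0) · (3)^n = - 3^{n}.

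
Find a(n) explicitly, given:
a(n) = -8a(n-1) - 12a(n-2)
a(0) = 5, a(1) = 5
Characteristic equation: x² + 8x + 12 = 0, which factors as (x - (-6))(x - (-2)) = 0.
Roots r₁ = -6, r₂ = -2 (distinct).
General solution: a(n) = A·(-6)^n + B·(-2)^n.
From a(0) = 5: A + B = 5.
From a(1) = 5: -6A - 2B = 5.
Solving: A = - \frac{15}{4}, B = \frac{35}{4}.
So a(n) = \frac{35 \left(-2\right)^{n}}{4} - \frac{15 \left(-6\right)^{n}}{4}.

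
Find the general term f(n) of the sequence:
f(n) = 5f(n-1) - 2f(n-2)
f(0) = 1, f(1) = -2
Characteristic equation: x² - 5x + 2 = 0.
Discriminant Δ = (5)² + 4·(-2) = 17.
Roots r₁,₂ = (5 ± √17)/2, so r₁ = \frac{\sqrt{17}}{2} + \frac{5}{2}, r₂ = \frac{5}{2} - \frac{\sqrt{17}}{2}.
General solution: f(n) = A·r₁^n + B·r₂^n.
From the initial conditions, A + B = 1 and r₁A + r₂B = -2.
Since r₁ - r₂ = √17: A = (-2 - (1)r₂)/√17 = \frac{1}{2} - \frac{9 \sqrt{17}}{34}, and B = 1 - A = \frac{1}{2} + \frac{9 \sqrt{17}}{34}.
So f(n) = \left(\frac{1}{2} - \frac{9 \sqrt{17}}{34}\right)\left(\frac{\sqrt{17}}{2} + \frac{5}{2}\right)^n + \left(\frac{1}{2} + \frac{9 \sqrt{17}}{34}\right)\left(\frac{5}{2} - \frac{\sqrt{17}}{2}\right)^n.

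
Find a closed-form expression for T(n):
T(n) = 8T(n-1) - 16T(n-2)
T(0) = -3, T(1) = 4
Characteristic equation: x² - 8x + 16 = 0, which is (x - (4))².
Repeated root r = 4.
General solution: T(n) = (A + Bn)·(4)^n.
From T(0) = -3: A = -3.
From T(1) = 4: (A + B)·(4) = 4 ⇒ B = 4.
So T(n) = \left(4 n - 3\right) \cdot (4)^n.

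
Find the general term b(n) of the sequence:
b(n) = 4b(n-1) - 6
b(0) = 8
First-order linear non-homogeneous.
Homogeneous solution: b_h(n) = A·(4)^n.
Try constant particular solution b_p = K: K = 4K - 6 ⇒ K = 2.
General: b(n) = A·(4)^n + 2.
Apply b(0) = 8: A + 2 = 8 ⇒ A = 6.
So b(n) = 6 \cdot 4^{n} + 2.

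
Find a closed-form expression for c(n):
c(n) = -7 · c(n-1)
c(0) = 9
Pure geometric recurrence with ratio -7.
By induction c(n) = c(0) · (-7)^n = 9 \left(-7\right)^{n}.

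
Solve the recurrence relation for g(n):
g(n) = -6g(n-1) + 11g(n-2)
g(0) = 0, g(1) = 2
Characteristic equation: x² + 6x - 11 = 0.
Discriminant Δ = (-6)² + 4·(11) = 80.
Roots r₁,₂ = (-6 ± √80)/2, so r₁ = -3 + 2 \sqrt{5}, r₂ = - 2 \sqrt{5} - 3.
General solution: g(n) = A·r₁^n + B·r₂^n.
From the initial conditions, A + B = 0 and r₁A + r₂B = 2.
Since r₁ - r₂ = √80: A = (2 - (0)r₂)/√80 = \frac{\sqrt{5}}{10}, and B = 0 - A = - \frac{\sqrt{5}}{10}.
So g(n) = \left(\frac{\sqrt{5}}{10}\right)\left(-3 + 2 \sqrt{5}\right)^n + \left(- \frac{\sqrt{5}}{10}\right)\left(- 2 \sqrt{5} - 3\right)^n.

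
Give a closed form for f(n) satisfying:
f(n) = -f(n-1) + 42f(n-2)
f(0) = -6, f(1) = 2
Characteristic equation: x² + x - 42 = 0, which factors as (x - (6))(x - (-7)) = 0.
Roots r₁ = 6, r₂ = -7 (distinct).
General solution: f(n) = A·(6)^n + B·(-7)^n.
From f(0) = -6: A + B = -6.
From f(1) = 2: 6A - 7B = 2.
Solving: A = - \frac{40}{13}, B = - \frac{38}{13}.
So f(n) = - \frac{38 \left(-7\right)^{n}}{13} - \frac{40 \cdot 6^{n}}{13}.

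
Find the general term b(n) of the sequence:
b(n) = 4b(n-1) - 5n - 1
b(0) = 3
First-order linear with linear forcing.
Homogeneous solution: b_h(n) = A·(4)^n.
Try particular b_p(n) = pn + q. Substituting:
  pn + q = 4(p(n-1) + q) - 5n - 1.
Matching the n-coefficient: p = 4p - 5 ⇒ p = \frac{5}{3}.
Matching constants: q = -4p + 4q - 1 ⇒ q = \frac{23}{9}.
General: b(n) = A·(4)^n + \frac{5 n}{3} + \frac{23}{9}.
Apply b(0) = 3: A + \frac{23}{9} = 3 ⇒ A = \frac{4}{9}.
So b(n) = \frac{4 \cdot 4^{n}}{9} + \frac{5 n}{3} + \frac{23}{9}.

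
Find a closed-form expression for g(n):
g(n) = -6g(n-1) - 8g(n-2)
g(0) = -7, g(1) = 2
Characteristic equation: x² + 6x + 8 = 0, which factors as (x - (-2))(x - (-4)) = 0.
Roots r₁ = -2, r₂ = -4 (distinct).
General solution: g(n) = A·(-2)^n + B·(-4)^n.
From g(0) = -7: A + B = -7.
From g(1) = 2: -2A - 4B = 2.
Solving: A = -13, B = 6.
So g(n) = - 13 \left(-2\right)^{n} + 6 \left(-4\right)^{n}.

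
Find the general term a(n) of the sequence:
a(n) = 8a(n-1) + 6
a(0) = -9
First-order linear non-homogeneous.
Homogeneous solution: a_h(n) = A·(8)^n.
Try constant particular solution a_p = K: K = 8K + 6 ⇒ K = - \frac{6}{7}.
General: a(n) = A·(8)^n - \frac{6}{7}.
Apply a(0) = -9: A - \frac{6}{7} = -9 ⇒ A = - \frac{57}{7}.
So a(n) = - \frac{57 \cdot 8^{n}}{7} - \frac{6}{7}.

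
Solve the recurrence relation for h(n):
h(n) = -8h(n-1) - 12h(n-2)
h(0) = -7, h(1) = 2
Characteristic equation: x² + 8x + 12 = 0, which factors as (x - (-6))(x - (-2)) = 0.
Roots r₁ = -6, r₂ = -2 (distinct).
General solution: h(n) = A·(-6)^n + B·(-2)^n.
From h(0) = -7: A + B = -7.
From h(1) = 2: -6A - 2B = 2.
Solving: A = 3, B = -10.
So h(n) = - 10 \left(-2\right)^{n} + 3 \left(-6\right)^{n}.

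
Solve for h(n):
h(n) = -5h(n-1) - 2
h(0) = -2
First-order linear non-homogeneous.
Homogeneous solution: h_h(n) = A·(-5)^n.
Try constant particular solution h_p = K: K = -5K - 2 ⇒ K = - \frac{1}{3}.
General: h(n) = A·(-5)^n - \frac{1}{3}.
Apply h(0) = -2: A - \frac{1}{3} = -2 ⇒ A = - \frac{5}{3}.
So h(n) = - \frac{5 \left(-5\right)^{n}}{3} - \frac{1}{3}.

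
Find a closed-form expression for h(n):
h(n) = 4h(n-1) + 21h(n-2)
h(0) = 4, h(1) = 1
Characteristic equation: x² - 4x - 21 = 0, which factors as (x - (-3))(x - (7)) = 0.
Roots r₁ = -3, r₂ = 7 (distinct).
General solution: h(n) = A·(-3)^n + B·(7)^n.
From h(0) = 4: A + B = 4.
From h(1) = 1: -3A + 7B = 1.
Solving: A = \frac{27}{10}, B = \frac{13}{10}.
So h(n) = \frac{27 \left(-3\right)^{n}}{10} + \frac{13 \cdot 7^{n}}{10}.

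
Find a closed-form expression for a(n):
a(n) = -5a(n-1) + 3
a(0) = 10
First-order linear non-homogeneous.
Homogeneous solution: a_h(n) = A·(-5)^n.
Try constant particular solution a_p = K: K = -5K + 3 ⇒ K = \frac{1}{2}.
General: a(n) = A·(-5)^n + \frac{1}{2}.
Apply a(0) = 10: A + \frac{1}{2} = 10 ⇒ A = \frac{19}{2}.
So a(n) = \frac{19 \left(-5\right)^{n}}{2} + \frac{1}{2}.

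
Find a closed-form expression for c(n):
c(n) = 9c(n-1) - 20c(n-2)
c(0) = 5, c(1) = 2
Characteristic equation: x² - 9x + 20 = 0, which factors as (x - (4))(x - (5)) = 0.
Roots r₁ = 4, r₂ = 5 (distinct).
General solution: c(n) = A·(4)^n + B·(5)^n.
From c(0) = 5: A + B = 5.
From c(1) = 2: 4A + 5B = 2.
Solving: A = 23, B = -18.
So c(n) = 23 \cdot 4^{n} - 18 \cdot 5^{n}.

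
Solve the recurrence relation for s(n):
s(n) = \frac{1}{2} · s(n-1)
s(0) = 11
Pure geometric recurrence with ratio \frac{1}{2}.
By induction s(n) = s(0) · (\frac{1}{2})^n = 11 \cdot 2^{- n}.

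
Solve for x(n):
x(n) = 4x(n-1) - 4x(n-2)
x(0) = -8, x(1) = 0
Characteristic equation: x² - 4x + 4 = 0, which is (x - (2))².
Repeated root r = 2.
General solution: x(n) = (A + Bn)·(2)^n.
From x(0) = -8: A = -8.
From x(1) = 0: (A + B)·(2) = 0 ⇒ B = 8.
So x(n) = \left(8 n - 8\right) \cdot (2)^n.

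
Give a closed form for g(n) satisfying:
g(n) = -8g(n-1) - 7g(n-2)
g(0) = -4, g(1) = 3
Characteristic equation: x² + 8x + 7 = 0, which factors as (x - (-1))(x - (-7)) = 0.
Roots r₁ = -1, r₂ = -7 (distinct).
General solution: g(n) = A·(-1)^n + B·(-7)^n.
From g(0) = -4: A + B = -4.
From g(1) = 3: -A - 7B = 3.
Solving: A = - \frac{25}{6}, B = \frac{1}{6}.
So g(n) = - \frac{25 \left(-1\right)^{n}}{6} + \frac{\left(-7\right)^{n}}{6}.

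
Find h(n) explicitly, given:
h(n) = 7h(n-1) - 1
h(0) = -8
First-order linear non-homogeneous.
Homogeneous solution: h_h(n) = A·(7)^n.
Try constant particular solution h_p = K: K = 7K - 1 ⇒ K = \frac{1}{6}.
General: h(n) = A·(7)^n + \frac{1}{6}.
Apply h(0) = -8: A + \frac{1}{6} = -8 ⇒ A = - \frac{49}{6}.
So h(n) = \frac{1}{6} - \frac{49 \cdot 7^{n}}{6}.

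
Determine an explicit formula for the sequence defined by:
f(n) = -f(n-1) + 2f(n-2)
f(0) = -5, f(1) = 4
Characteristic equation: x² + x - 2 = 0, which factors as (x - (1))(x - (-2)) = 0.
Roots r₁ = 1, r₂ = -2 (distinct).
General solution: f(n) = A·(1)^n + B·(-2)^n.
From f(0) = -5: A + B = -5.
From f(1) = 4: A - 2B = 4.
Solving: A = -2, B = -3.
So f(n) = - 3 \left(-2\right)^{n} - 2.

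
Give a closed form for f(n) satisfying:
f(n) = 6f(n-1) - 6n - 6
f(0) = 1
First-order linear with linear forcing.
Homogeneous solution: f_h(n) = A·(6)^n.
Try particular f_p(n) = pn + q. Substituting:
  pn + q = 6(p(n-1) + q) - 6n - 6.
Matching the n-coefficient: p = 6p - 6 ⇒ p = \frac{6}{5}.
Matching constants: q = -6p + 6q - 6 ⇒ q = \frac{66}{25}.
General: f(n) = A·(6)^n + \frac{6 n}{5} + \frac{66}{25}.
Apply f(0) = 1: A + \frac{66}{25} = 1 ⇒ A = - \frac{41}{25}.
So f(n) = - \frac{41 \cdot 6^{n}}{25} + \frac{6 n}{5} + \frac{66}{25}.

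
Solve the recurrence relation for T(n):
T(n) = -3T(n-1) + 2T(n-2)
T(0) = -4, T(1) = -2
Characteristic equation: x² + 3x - 2 = 0.
Discriminant Δ = (-3)² + 4·(2) = 17.
Roots r₁,₂ = (-3 ± √17)/2, so r₁ = - \frac{3}{2} + \frac{\sqrt{17}}{2}, r₂ = - \frac{\sqrt{17}}{2} - \frac{3}{2}.
General solution: T(n) = A·r₁^n + B·r₂^n.
From the initial conditions, A + B = -4 and r₁A + r₂B = -2.
Since r₁ - r₂ = √17: A = (-2 - (-4)r₂)/√17 = -2 - \frac{8 \sqrt{17}}{17}, and B = -4 - A = -2 + \frac{8 \sqrt{17}}{17}.
So T(n) = \left(-2 - \frac{8 \sqrt{17}}{17}\right)\left(- \frac{3}{2} + \frac{\sqrt{17}}{2}\right)^n + \left(-2 + \frac{8 \sqrt{17}}{17}\right)\left(- \frac{\sqrt{17}}{2} - \frac{3}{2}\right)^n.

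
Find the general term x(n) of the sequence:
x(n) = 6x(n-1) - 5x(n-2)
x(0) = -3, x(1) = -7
Characteristic equation: x² - 6x + 5 = 0, which factors as (x - (1))(x - (5)) = 0.
Roots r₁ = 1, r₂ = 5 (distinct).
General solution: x(n) = A·(1)^n + B·(5)^n.
From x(0) = -3: A + B = -3.
From x(1) = -7: A + 5B = -7.
Solving: A = -2, B = -1.
So x(n) = - 5^{n} - 2.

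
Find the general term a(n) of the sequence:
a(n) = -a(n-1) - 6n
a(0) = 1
First-order linear with linear forcing.
Homogeneous solution: a_h(n) = A·(-1)^n.
Try particular a_p(n) = pn + q. Substituting:
  pn + q = -(p(n-1) + q) - 6n.
Matching the n-coefficient: p = -p - 6 ⇒ p = -3.
Matching constants: q = p - q ⇒ q = - \frac{3}{2}.
General: a(n) = A·(-1)^n - 3 n - \frac{3}{2}.
Apply a(0) = 1: A - \frac{3}{2} = 1 ⇒ A = \frac{5}{2}.
So a(n) = \frac{5 \left(-1\right)^{n}}{2} - 3 n - \frac{3}{2}.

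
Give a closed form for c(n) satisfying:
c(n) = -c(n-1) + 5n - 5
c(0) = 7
First-order linear with linear forcing.
Homogeneous solution: c_h(n) = A·(-1)^n.
Try particular c_p(n) = pn + q. Substituting:
  pn + q = -(p(n-1) + q) + 5n - 5.
Matching the n-coefficient: p = -p + 5 ⇒ p = \frac{5}{2}.
Matching constants: q = p - q - 5 ⇒ q = - \frac{5}{4}.
General: c(n) = A·(-1)^n + \frac{5 n}{2} - \frac{5}{4}.
Apply c(0) = 7: A - \frac{5}{4} = 7 ⇒ A = \frac{33}{4}.
So c(n) = \frac{33 \left(-1\right)^{n}}{4} + \frac{5 n}{2} - \frac{5}{4}.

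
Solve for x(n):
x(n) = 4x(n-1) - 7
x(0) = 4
First-order linear non-homogeneous.
Homogeneous solution: x_h(n) = A·(4)^n.
Try constant particular solution x_p = K: K = 4K - 7 ⇒ K = \frac{7}{3}.
General: x(n) = A·(4)^n + \frac{7}{3}.
Apply x(0) = 4: A + \frac{7}{3} = 4 ⇒ A = \frac{5}{3}.
So x(n) = \frac{5 \cdot 4^{n}}{3} + \frac{7}{3}.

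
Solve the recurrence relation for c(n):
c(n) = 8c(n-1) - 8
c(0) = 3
First-order linear non-homogeneous.
Homogeneous solution: c_h(n) = A·(8)^n.
Try constant particular solution c_p = K: K = 8K - 8 ⇒ K = \frac{8}{7}.
General: c(n) = A·(8)^n + \frac{8}{7}.
Apply c(0) = 3: A + \frac{8}{7} = 3 ⇒ A = \frac{13}{7}.
So c(n) = \frac{13 \cdot 8^{n}}{7} + \frac{8}{7}.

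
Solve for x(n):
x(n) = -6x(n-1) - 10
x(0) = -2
First-order linear non-homogeneous.
Homogeneous solution: x_h(n) = A·(-6)^n.
Try constant particular solution x_p = K: K = -6K - 10 ⇒ K = - \frac{10}{7}.
General: x(n) = A·(-6)^n - \frac{10}{7}.
Apply x(0) = -2: A - \frac{10}{7} = -2 ⇒ A = - \frac{4}{7}.
So x(n) = - \frac{4 \left(-6\right)^{n}}{7} - \frac{10}{7}.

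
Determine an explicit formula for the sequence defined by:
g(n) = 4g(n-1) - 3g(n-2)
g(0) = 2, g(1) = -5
Characteristic equation: x² - 4x + 3 = 0, which factors as (x - (1))(x - (3)) = 0.
Roots r₁ = 1, r₂ = 3 (distinct).
General solution: g(n) = A·(1)^n + B·(3)^n.
From g(0) = 2: A + B = 2.
From g(1) = -5: A + 3B = -5.
Solving: A = \frac{11}{2}, B = - \frac{7}{2}.
So g(n) = \frac{11}{2} - \frac{7 \cdot 3^{n}}{2}.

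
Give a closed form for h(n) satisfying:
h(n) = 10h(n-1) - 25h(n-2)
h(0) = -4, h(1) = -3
Characteristic equation: x² - 10x + 25 = 0, which is (x - (5))².
Repeated root r = 5.
General solution: h(n) = (A + Bn)·(5)^n.
From h(0) = -4: A = -4.
From h(1) = -3: (A + B)·(5) = -3 ⇒ B = \frac{17}{5}.
So h(n) = \left(\frac{17 n}{5} - 4\right) \cdot (5)^n.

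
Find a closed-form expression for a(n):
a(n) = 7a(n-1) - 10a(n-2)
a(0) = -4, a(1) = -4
Characteristic equation: x² - 7x + 10 = 0, which factors as (x - (5))(x - (2)) = 0.
Roots r₁ = 5, r₂ = 2 (distinct).
General solution: a(n) = A·(5)^n + B·(2)^n.
From a(0) = -4: A + B = -4.
From a(1) = -4: 5A + 2B = -4.
Solving: A = \frac{4}{3}, B = - \frac{16}{3}.
So a(n) = - \frac{16 \cdot 2^{n}}{3} + \frac{4 \cdot 5^{n}}{3}.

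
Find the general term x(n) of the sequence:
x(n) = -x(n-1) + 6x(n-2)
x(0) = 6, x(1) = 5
Characteristic equation: x² + x - 6 = 0, which factors as (x - (-3))(x - (2)) = 0.
Roots r₁ = -3, r₂ = 2 (distinct).
General solution: x(n) = A·(-3)^n + B·(2)^n.
From x(0) = 6: A + B = 6.
From x(1) = 5: -3A + 2B = 5.
Solving: A = \frac{7}{5}, B = \frac{23}{5}.
So x(n) = \frac{7 \left(-3\right)^{n}}{5} + \frac{23 \cdot 2^{n}}{5}.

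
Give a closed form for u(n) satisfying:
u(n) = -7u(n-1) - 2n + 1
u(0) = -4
First-order linear with linear forcing.
Homogeneous solution: u_h(n) = A·(-7)^n.
Try particular u_p(n) = pn + q. Substituting:
  pn + q = -7(p(n-1) + q) - 2n + 1.
Matching the n-coefficient: p = -7p - 2 ⇒ p = - \frac{1}{4}.
Matching constants: q = 7p - 7q + 1 ⇒ q = - \frac{3}{32}.
General: u(n) = A·(-7)^n - \frac{n}{4} - \frac{3}{32}.
Apply u(0) = -4: A - \frac{3}{32} = -4 ⇒ A = - \frac{125}{32}.
So u(n) = - \frac{125 \left(-7\right)^{n}}{32} - \frac{n}{4} - \frac{3}{32}.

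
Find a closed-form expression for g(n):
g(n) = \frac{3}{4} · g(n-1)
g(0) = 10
Pure geometric recurrence with ratio \frac{3}{4}.
By induction g(n) = g(0) · (\frac{3}{4})^n = 10 \left(\frac{3}{4}\right)^{n}.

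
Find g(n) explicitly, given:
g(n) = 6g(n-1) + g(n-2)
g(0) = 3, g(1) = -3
Characteristic equation: x² - 6x - 1 = 0.
Discriminant Δ = (6)² + 4·(1) = 40.
Roots r₁,₂ = (6 ± √40)/2, so r₁ = 3 + \sqrt{10}, r₂ = 3 - \sqrt{10}.
General solution: g(n) = A·r₁^n + B·r₂^n.
From the initial conditions, A + B = 3 and r₁A + r₂B = -3.
Since r₁ - r₂ = √40: A = (-3 - (3)r₂)/√40 = \frac{3}{2} - \frac{3 \sqrt{10}}{5}, and B = 3 - A = \frac{3}{2} + \frac{3 \sqrt{10}}{5}.
So g(n) = \left(\frac{3}{2} - \frac{3 \sqrt{10}}{5}\right)\left(3 + \sqrt{10}\right)^n + \left(\frac{3}{2} + \frac{3 \sqrt{10}}{5}\right)\left(3 - \sqrt{10}\right)^n.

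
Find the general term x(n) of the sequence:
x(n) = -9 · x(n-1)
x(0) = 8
Pure geometric recurrence with ratio -9.
By induction x(n) = x(0) · (-9)^n = 8 \left(-9\right)^{n}.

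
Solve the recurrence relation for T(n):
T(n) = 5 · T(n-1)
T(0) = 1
Pure geometric recurrence with ratio 5.
By induction T(n) = T(0) · (5)^n = 5^{n}.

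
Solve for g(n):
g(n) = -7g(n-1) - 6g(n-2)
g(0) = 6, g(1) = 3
Characteristic equation: x² + 7x + 6 = 0, which factors as (x - (-6))(x - (-1)) = 0.
Roots r₁ = -6, r₂ = -1 (distinct).
General solution: g(n) = A·(-6)^n + B·(-1)^n.
From g(0) = 6: A + B = 6.
From g(1) = 3: -6A - B = 3.
Solving: A = - \frac{9}{5}, B = \frac{39}{5}.
So g(n) = \frac{39 \left(-1\right)^{n}}{5} - \frac{9 \left(-6\right)^{n}}{5}.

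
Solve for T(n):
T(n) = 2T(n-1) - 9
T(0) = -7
First-order linear non-homogeneous.
Homogeneous solution: T_h(n) = A·(2)^n.
Try constant particular solution T_p = K: K = 2K - 9 ⇒ K = 9.
General: T(n) = A·(2)^n + 9.
Apply T(0) = -7: A + 9 = -7 ⇒ A = -16.
So T(n) = 9 - 16 \cdot 2^{n}.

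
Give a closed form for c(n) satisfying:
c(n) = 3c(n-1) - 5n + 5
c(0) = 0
First-order linear with linear forcing.
Homogeneous solution: c_h(n) = A·(3)^n.
Try particular c_p(n) = pn + q. Substituting:
  pn + q = 3(p(n-1) + q) - 5n + 5.
Matching the n-coefficient: p = 3p - 5 ⇒ p = \frac{5}{2}.
Matching constants: q = -3p + 3q + 5 ⇒ q = \frac{5}{4}.
General: c(n) = A·(3)^n + \frac{5 n}{2} + \frac{5}{4}.
Apply c(0) = 0: A + \frac{5}{4} = 0 ⇒ A = - \frac{5}{4}.
So c(n) = - \frac{5 \cdot 3^{n}}{4} + \frac{5 n}{2} + \frac{5}{4}.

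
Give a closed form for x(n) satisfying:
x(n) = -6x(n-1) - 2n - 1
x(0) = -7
First-order linear with linear forcing.
Homogeneous solution: x_h(n) = A·(-6)^n.
Try particular x_p(n) = pn + q. Substituting:
  pn + q = -6(p(n-1) + q) - 2n - 1.
Matching the n-coefficient: p = -6p - 2 ⇒ p = - \frac{2}{7}.
Matching constants: q = 6p - 6q - 1 ⇒ q = - \frac{19}{49}.
General: x(n) = A·(-6)^n - \frac{2 n}{7} - \frac{19}{49}.
Apply x(0) = -7: A - \frac{19}{49} = -7 ⇒ A = - \frac{324}{49}.
So x(n) = - \frac{324 \left(-6\right)^{n}}{49} - \frac{2 n}{7} - \frac{19}{49}.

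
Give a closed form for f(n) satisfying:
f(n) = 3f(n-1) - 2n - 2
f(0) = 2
First-order linear with linear forcing.
Homogeneous solution: f_h(n) = A·(3)^n.
Try particular f_p(n) = pn + q. Substituting:
  pn + q = 3(p(n-1) + q) - 2n - 2.
Matching the n-coefficient: p = 3p - 2 ⇒ p = 1.
Matching constants: q = -3p + 3q - 2 ⇒ q = \frac{5}{2}.
General: f(n) = A·(3)^n + n + \frac{5}{2}.
Apply f(0) = 2: A + \frac{5}{2} = 2 ⇒ A = - \frac{1}{2}.
So f(n) = - \frac{3^{n}}{2} + n + \frac{5}{2}.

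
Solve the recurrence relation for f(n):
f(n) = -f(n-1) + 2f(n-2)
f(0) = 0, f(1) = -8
Characteristic equation: x² + x - 2 = 0, which factors as (x - (1))(x - (-2)) = 0.
Roots r₁ = 1, r₂ = -2 (distinct).
General solution: f(n) = A·(1)^n + B·(-2)^n.
From f(0) = 0: A + B = 0.
From f(1) = -8: A - 2B = -8.
Solving: A = - \frac{8}{3}, B = \frac{8}{3}.
So f(n) = \frac{8 \left(-2\right)^{n}}{3} - \frac{8}{3}.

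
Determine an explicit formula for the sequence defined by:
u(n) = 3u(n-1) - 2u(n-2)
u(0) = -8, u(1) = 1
Characteristic equation: x² - 3x + 2 = 0, which factors as (x - (2))(x - (1)) = 0.
Roots r₁ = 2, r₂ = 1 (distinct).
General solution: u(n) = A·(2)^n + B·(1)^n.
From u(0) = -8: A + B = -8.
From u(1) = 1: 2A + B = 1.
Solving: A = 9, B = -17.
So u(n) = 9 \cdot 2^{n} - 17.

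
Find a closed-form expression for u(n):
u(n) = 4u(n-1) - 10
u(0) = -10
First-order linear non-homogeneous.
Homogeneous solution: u_h(n) = A·(4)^n.
Try constant particular solution u_p = K: K = 4K - 10 ⇒ K = \frac{10}{3}.
General: u(n) = A·(4)^n + \frac{10}{3}.
Apply u(0) = -10: A + \frac{10}{3} = -10 ⇒ A = - \frac{40}{3}.
So u(n) = \frac{10}{3} - \frac{40 \cdot 4^{n}}{3}.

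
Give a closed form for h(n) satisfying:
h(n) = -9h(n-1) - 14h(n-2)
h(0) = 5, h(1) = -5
Characteristic equation: x² + 9x + 14 = 0, which factors as (x - (-7))(x - (-2)) = 0.
Roots r₁ = -7, r₂ = -2 (distinct).
General solution: h(n) = A·(-7)^n + B·(-2)^n.
From h(0) = 5: A + B = 5.
From h(1) = -5: -7A - 2B = -5.
Solving: A = -1, B = 6.
So h(n) = 6 \left(-2\right)^{n} - \left(-7\right)^{n}.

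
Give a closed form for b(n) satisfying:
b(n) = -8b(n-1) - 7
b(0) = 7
First-order linear non-homogeneous.
Homogeneous solution: b_h(n) = A·(-8)^n.
Try constant particular solution b_p = K: K = -8K - 7 ⇒ K = - \frac{7}{9}.
General: b(n) = A·(-8)^n - \frac{7}{9}.
Apply b(0) = 7: A - \frac{7}{9} = 7 ⇒ A = \frac{70}{9}.
So b(n) = \frac{70 \left(-8\right)^{n}}{9} - \frac{7}{9}.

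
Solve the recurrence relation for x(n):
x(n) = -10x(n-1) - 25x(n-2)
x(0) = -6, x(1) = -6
Characteristic equation: x² + 10x + 25 = 0, which is (x - (-5))².
Repeated root r = -5.
General solution: x(n) = (A + Bn)·(-5)^n.
From x(0) = -6: A = -6.
From x(1) = -6: (A + B)·(-5) = -6 ⇒ B = \frac{36}{5}.
So x(n) = \left(\frac{36 n}{5} - 6\right) \cdot (-5)^n.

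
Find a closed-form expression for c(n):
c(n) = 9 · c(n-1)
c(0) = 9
Pure geometric recurrence with ratio 9.
By induction c(n) = c(0) · (9)^n = 9 \cdot 9^{n}.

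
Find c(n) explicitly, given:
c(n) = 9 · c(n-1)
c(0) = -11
Pure geometric recurrence with ratio 9.
By induction c(n) = c(0) · (9)^n = - 11 \cdot 9^{n}.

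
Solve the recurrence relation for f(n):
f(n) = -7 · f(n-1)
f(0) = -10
Pure geometric recurrence with ratio -7.
By induction f(n) = f(0) · (-7)^n = - 10 \left(-7\right)^{n}.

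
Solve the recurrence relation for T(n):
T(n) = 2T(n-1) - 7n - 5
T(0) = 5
First-order linear with linear forcing.
Homogeneous solution: T_h(n) = A·(2)^n.
Try particular T_p(n) = pn + q. Substituting:
  pn + q = 2(p(n-1) + q) - 7n - 5.
Matching the n-coefficient: p = 2p - 7 ⇒ p = 7.
Matching constants: q = -2p + 2q - 5 ⇒ q = 19.
General: T(n) = A·(2)^n + 7 n + 19.
Apply T(0) = 5: A + 19 = 5 ⇒ A = -14.
So T(n) = - 14 \cdot 2^{n} + 7 n + 19.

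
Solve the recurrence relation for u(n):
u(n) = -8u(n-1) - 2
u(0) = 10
First-order linear non-homogeneous.
Homogeneous solution: u_h(n) = A·(-8)^n.
Try constant particular solution u_p = K: K = -8K - 2 ⇒ K = - \frac{2}{9}.
General: u(n) = A·(-8)^n - \frac{2}{9}.
Apply u(0) = 10: A - \frac{2}{9} = 10 ⇒ A = \frac{92}{9}.
So u(n) = \frac{92 \left(-8\right)^{n}}{9} - \frac{2}{9}.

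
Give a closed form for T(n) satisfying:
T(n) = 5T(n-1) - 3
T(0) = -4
First-order linear non-homogeneous.
Homogeneous solution: T_h(n) = A·(5)^n.
Try constant particular solution T_p = K: K = 5K - 3 ⇒ K = \frac{3}{4}.
General: T(n) = A·(5)^n + \frac{3}{4}.
Apply T(0) = -4: A + \frac{3}{4} = -4 ⇒ A = - \frac{19}{4}.
So T(n) = \frac{3}{4} - \frac{19 \cdot 5^{n}}{4}.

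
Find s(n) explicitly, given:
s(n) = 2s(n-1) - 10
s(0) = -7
First-order linear non-homogeneous.
Homogeneous solution: s_h(n) = A·(2)^n.
Try constant particular solution s_p = K: K = 2K - 10 ⇒ K = 10.
General: s(n) = A·(2)^n + 10.
Apply s(0) = -7: A + 10 = -7 ⇒ A = -17.
So s(n) = 10 - 17 \cdot 2^{n}.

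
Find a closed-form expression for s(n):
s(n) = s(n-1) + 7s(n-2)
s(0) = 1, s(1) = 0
Characteristic equation: x² - x - 7 = 0.
Discriminant Δ = (1)² + 4·(7) = 29.
Roots r₁,₂ = (1 ± √29)/2, so r₁ = \frac{1}{2} + \frac{\sqrt{29}}{2}, r₂ = \frac{1}{2} - \frac{\sqrt{29}}{2}.
General solution: s(n) = A·r₁^n + B·r₂^n.
From the initial conditions, A + B = 1 and r₁A + r₂B = 0.
Since r₁ - r₂ = √29: A = (0 - (1)r₂)/√29 = \frac{1}{2} - \frac{\sqrt{29}}{58}, and B = 1 - A = \frac{\sqrt{29}}{58} + \frac{1}{2}.
So s(n) = \left(\frac{1}{2} - \frac{\sqrt{29}}{58}\right)\left(\frac{1}{2} + \frac{\sqrt{29}}{2}\right)^n + \left(\frac{\sqrt{29}}{58} + \frac{1}{2}\right)\left(\frac{1}{2} - \frac{\sqrt{29}}{2}\right)^n.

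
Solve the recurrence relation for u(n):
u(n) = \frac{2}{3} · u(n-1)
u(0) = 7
Pure geometric recurrence with ratio \frac{2}{3}.
By induction u(n) = u(0) · (\frac{2}{3})^n = 7 \left(\frac{2}{3}\right)^{n}.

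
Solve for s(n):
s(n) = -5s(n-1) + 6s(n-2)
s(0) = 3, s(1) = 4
Characteristic equation: x² + 5x - 6 = 0, which factors as (x - (-6))(x - (1)) = 0.
Roots r₁ = -6, r₂ = 1 (distinct).
General solution: s(n) = A·(-6)^n + B·(1)^n.
From s(0) = 3: A + B = 3.
From s(1) = 4: -6A + B = 4.
Solving: A = - \frac{1}{7}, B = \frac{22}{7}.
So s(n) = \frac{22}{7} - \frac{\left(-6\right)^{n}}{7}.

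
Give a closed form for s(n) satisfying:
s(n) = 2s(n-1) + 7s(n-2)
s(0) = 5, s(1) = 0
Characteristic equation: x² - 2x - 7 = 0.
Discriminant Δ = (2)² + 4·(7) = 32.
Roots r₁,₂ = (2 ± √32)/2, so r₁ = 1 + 2 \sqrt{2}, r₂ = 1 - 2 \sqrt{2}.
General solution: s(n) = A·r₁^n + B·r₂^n.
From the initial conditions, A + B = 5 and r₁A + r₂B = 0.
Since r₁ - r₂ = √32: A = (0 - (5)r₂)/√32 = \frac{5}{2} - \frac{5 \sqrt{2}}{8}, and B = 5 - A = \frac{5 \sqrt{2}}{8} + \frac{5}{2}.
So s(n) = \left(\frac{5}{2} - \frac{5 \sqrt{2}}{8}\right)\left(1 + 2 \sqrt{2}\right)^n + \left(\frac{5 \sqrt{2}}{8} + \frac{5}{2}\right)\left(1 - 2 \sqrt{2}\right)^n.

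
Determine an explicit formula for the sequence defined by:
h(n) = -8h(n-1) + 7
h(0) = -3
First-order linear non-homogeneous.
Homogeneous solution: h_h(n) = A·(-8)^n.
Try constant particular solution h_p = K: K = -8K + 7 ⇒ K = \frac{7}{9}.
General: h(n) = A·(-8)^n + \frac{7}{9}.
Apply h(0) = -3: A + \frac{7}{9} = -3 ⇒ A = - \frac{34}{9}.
So h(n) = \frac{7}{9} - \frac{34 \left(-8\right)^{n}}{9}.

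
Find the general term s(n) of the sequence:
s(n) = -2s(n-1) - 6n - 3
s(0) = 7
First-order linear with linear forcing.
Homogeneous solution: s_h(n) = A·(-2)^n.
Try particular s_p(n) = pn + q. Substituting:
  pn + q = -2(p(n-1) + q) - 6n - 3.
Matching the n-coefficient: p = -2p - 6 ⇒ p = -2.
Matching constants: q = 2p - 2q - 3 ⇒ q = - \frac{7}{3}.
General: s(n) = A·(-2)^n - 2 n - \frac{7}{3}.
Apply s(0) = 7: A - \frac{7}{3} = 7 ⇒ A = \frac{28}{3}.
So s(n) = \frac{28 \left(-2\right)^{n}}{3} - 2 n - \frac{7}{3}.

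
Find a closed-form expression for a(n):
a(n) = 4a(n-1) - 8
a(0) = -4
First-order linear non-homogeneous.
Homogeneous solution: a_h(n) = A·(4)^n.
Try constant particular solution a_p = K: K = 4K - 8 ⇒ K = \frac{8}{3}.
General: a(n) = A·(4)^n + \frac{8}{3}.
Apply a(0) = -4: A + \frac{8}{3} = -4 ⇒ A = - \frac{20}{3}.
So a(n) = \frac{8}{3} - \frac{20 \cdot 4^{n}}{3}.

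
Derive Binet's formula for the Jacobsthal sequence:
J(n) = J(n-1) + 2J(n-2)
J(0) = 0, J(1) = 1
This is the Jacobsthal sequence.
Characteristic equation: x² - x - 2 = 0; roots r₁ = 2, r₂ = -1.
General: J(n) = A·r₁^n + B·r₂^n. Solving with J(0)=0, J(1)=1 gives A = \frac{1}{3}, B = - \frac{1}{3}.
So J(n) = - \frac{\left(-1\right)^{n}}{3} + \frac{2^{n}}{3}.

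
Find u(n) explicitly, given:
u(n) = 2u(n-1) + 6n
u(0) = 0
First-order linear with linear forcing.
Homogeneous solution: u_h(n) = A·(2)^n.
Try particular u_p(n) = pn + q. Substituting:
  pn + q = 2(p(n-1) + q) + 6n.
Matching the n-coefficient: p = 2p + 6 ⇒ p = -6.
Matching constants: q = -2p + 2q ⇒ q = -12.
General: u(n) = A·(2)^n - 6 n - 12.
Apply u(0) = 0: A - 12 = 0 ⇒ A = 12.
So u(n) = 12 \cdot 2^{n} - 6 n - 12.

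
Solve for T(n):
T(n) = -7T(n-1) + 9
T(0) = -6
First-order linear non-homogeneous.
Homogeneous solution: T_h(n) = A·(-7)^n.
Try constant particular solution T_p = K: K = -7K + 9 ⇒ K = \frac{9}{8}.
General: T(n) = A·(-7)^n + \frac{9}{8}.
Apply T(0) = -6: A + \frac{9}{8} = -6 ⇒ A = - \frac{57}{8}.
So T(n) = \frac{9}{8} - \frac{57 \left(-7\right)^{n}}{8}.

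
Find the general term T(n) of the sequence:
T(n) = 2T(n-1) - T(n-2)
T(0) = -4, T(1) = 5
Characteristic equation: x² - 2x + 1 = 0, which is (x - (1))².
Repeated root r = 1.
General solution: T(n) = (A + Bn)·(1)^n.
From T(0) = -4: A = -4.
From T(1) = 5: (A + B)·(1) = 5 ⇒ B = 9.
So T(n) = \left(9 n - 4\right) \cdot (1)^n.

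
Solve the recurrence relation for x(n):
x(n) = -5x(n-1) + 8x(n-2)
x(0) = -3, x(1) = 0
Characteristic equation: x² + 5x - 8 = 0.
Discriminant Δ = (-5)² + 4·(8) = 57.
Roots r₁,₂ = (-5 ± √57)/2, so r₁ = - \frac{5}{2} + \frac{\sqrt{57}}{2}, r₂ = - \frac{\sqrt{57}}{2} - \frac{5}{2}.
General solution: x(n) = A·r₁^n + B·r₂^n.
From the initial conditions, A + B = -3 and r₁A + r₂B = 0.
Since r₁ - r₂ = √57: A = (0 - (-3)r₂)/√57 = - \frac{3}{2} - \frac{5 \sqrt{57}}{38}, and B = -3 - A = - \frac{3}{2} + \frac{5 \sqrt{57}}{38}.
So x(n) = \left(- \frac{3}{2} - \frac{5 \sqrt{57}}{38}\right)\left(- \frac{5}{2} + \frac{\sqrt{57}}{2}\right)^n + \left(- \frac{3}{2} + \frac{5 \sqrt{57}}{38}\right)\left(- \frac{\sqrt{57}}{2} - \frac{5}{2}\right)^n.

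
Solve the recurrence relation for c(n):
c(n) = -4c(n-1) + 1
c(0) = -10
First-order linear non-homogeneous.
Homogeneous solution: c_h(n) = A·(-4)^n.
Try constant particular solution c_p = K: K = -4K + 1 ⇒ K = \frac{1}{5}.
General: c(n) = A·(-4)^n + \frac{1}{5}.
Apply c(0) = -10: A + \frac{1}{5} = -10 ⇒ A = - \frac{51}{5}.
So c(n) = \frac{1}{5} - \frac{51 \left(-4\right)^{n}}{5}.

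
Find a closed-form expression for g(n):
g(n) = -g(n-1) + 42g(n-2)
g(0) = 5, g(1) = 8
Characteristic equation: x² + x - 42 = 0, which factors as (x - (6))(x - (-7)) = 0.
Roots r₁ = 6, r₂ = -7 (distinct).
General solution: g(n) = A·(6)^n + B·(-7)^n.
From g(0) = 5: A + B = 5.
From g(1) = 8: 6A - 7B = 8.
Solving: A = \frac{43}{13}, B = \frac{22}{13}.
So g(n) = \frac{22 \left(-7\right)^{n}}{13} + \frac{43 \cdot 6^{n}}{13}.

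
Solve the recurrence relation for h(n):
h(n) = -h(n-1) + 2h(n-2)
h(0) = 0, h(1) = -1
Characteristic equation: x² + x - 2 = 0, which factors as (x - (1))(x - (-2)) = 0.
Roots r₁ = 1, r₂ = -2 (distinct).
General solution: h(n) = A·(1)^n + B·(-2)^n.
From h(0) = 0: A + B = 0.
From h(1) = -1: A - 2B = -1.
Solving: A = - \frac{1}{3}, B = \frac{1}{3}.
So h(n) = \frac{\left(-2\right)^{n}}{3} - \frac{1}{3}.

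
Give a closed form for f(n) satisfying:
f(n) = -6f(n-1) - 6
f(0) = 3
First-order linear non-homogeneous.
Homogeneous solution: f_h(n) = A·(-6)^n.
Try constant particular solution f_p = K: K = -6K - 6 ⇒ K = - \frac{6}{7}.
General: f(n) = A·(-6)^n - \frac{6}{7}.
Apply f(0) = 3: A - \frac{6}{7} = 3 ⇒ A = \frac{27}{7}.
So f(n) = \frac{27 \left(-6\right)^{n}}{7} - \frac{6}{7}.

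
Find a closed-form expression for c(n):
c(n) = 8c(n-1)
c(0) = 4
This is a homogeneous first-order recurrence with ratio 8.
By induction c(n) = c(0) · (8)^n = 4 \cdot 8^{n}.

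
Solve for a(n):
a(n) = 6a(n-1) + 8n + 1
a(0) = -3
First-order linear with linear forcing.
Homogeneous solution: a_h(n) = A·(6)^n.
Try particular a_p(n) = pn + q. Substituting:
  pn + q = 6(p(n-1) + q) + 8n + 1.
Matching the n-coefficient: p = 6p + 8 ⇒ p = - \frac{8}{5}.
Matching constants: q = -6p + 6q + 1 ⇒ q = - \frac{53}{25}.
General: a(n) = A·(6)^n - \frac{8 n}{5} - \frac{53}{25}.
Apply a(0) = -3: A - \frac{53}{25} = -3 ⇒ A = - \frac{22}{25}.
So a(n) = - \frac{22 \cdot 6^{n}}{25} - \frac{8 n}{5} - \frac{53}{25}.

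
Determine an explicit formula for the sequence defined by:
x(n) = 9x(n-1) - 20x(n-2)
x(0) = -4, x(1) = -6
Characteristic equation: x² - 9x + 20 = 0, which factors as (x - (5))(x - (4)) = 0.
Roots r₁ = 5, r₂ = 4 (distinct).
General solution: x(n) = A·(5)^n + B·(4)^n.
From x(0) = -4: A + B = -4.
From x(1) = -6: 5A + 4B = -6.
Solving: A = 10, B = -14.
So x(n) = - 14 \cdot 4^{n} + 10 \cdot 5^{n}.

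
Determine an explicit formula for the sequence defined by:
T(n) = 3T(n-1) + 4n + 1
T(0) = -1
First-order linear with linear forcing.
Homogeneous solution: T_h(n) = A·(3)^n.
Try particular T_p(n) = pn + q. Substituting:
  pn + q = 3(p(n-1) + q) + 4n + 1.
Matching the n-coefficient: p = 3p + 4 ⇒ p = -2.
Matching constants: q = -3p + 3q + 1 ⇒ q = - \frac{7}{2}.
General: T(n) = A·(3)^n - 2 n - \frac{7}{2}.
Apply T(0) = -1: A - \frac{7}{2} = -1 ⇒ A = \frac{5}{2}.
So T(n) = \frac{5 \cdot 3^{n}}{2} - 2 n - \frac{7}{2}.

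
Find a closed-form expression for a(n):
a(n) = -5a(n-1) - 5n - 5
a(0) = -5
First-order linear with linear forcing.
Homogeneous solution: a_h(n) = A·(-5)^n.
Try particular a_p(n) = pn + q. Substituting:
  pn + q = -5(p(n-1) + q) - 5n - 5.
Matching the n-coefficient: p = -5p - 5 ⇒ p = - \frac{5}{6}.
Matching constants: q = 5p - 5q - 5 ⇒ q = - \frac{55}{36}.
General: a(n) = A·(-5)^n - \frac{5 n}{6} - \frac{55}{36}.
Apply a(0) = -5: A - \frac{55}{36} = -5 ⇒ A = - \frac{125}{36}.
So a(n) = - \frac{125 \left(-5\right)^{n}}{36} - \frac{5 n}{6} - \frac{55}{36}.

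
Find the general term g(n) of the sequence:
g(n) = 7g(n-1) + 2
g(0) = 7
First-order linear non-homogeneous.
Homogeneous solution: g_h(n) = A·(7)^n.
Try constant particular solution g_p = K: K = 7K + 2 ⇒ K = - \frac{1}{3}.
General: g(n) = A·(7)^n - \frac{1}{3}.
Apply g(0) = 7: A - \frac{1}{3} = 7 ⇒ A = \frac{22}{3}.
So g(n) = \frac{22 \cdot 7^{n}}{3} - \frac{1}{3}.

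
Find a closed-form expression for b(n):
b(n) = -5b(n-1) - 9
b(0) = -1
First-order linear non-homogeneous.
Homogeneous solution: b_h(n) = A·(-5)^n.
Try constant particular solution b_p = K: K = -5K - 9 ⇒ K = - \frac{3}{2}.
General: b(n) = A·(-5)^n - \frac{3}{2}.
Apply b(0) = -1: A - \frac{3}{2} = -1 ⇒ A = \frac{1}{2}.
So b(n) = \frac{\left(-5\right)^{n}}{2} - \frac{3}{2}.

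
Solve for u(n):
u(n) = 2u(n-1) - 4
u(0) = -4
First-order linear non-homogeneous.
Homogeneous solution: u_h(n) = A·(2)^n.
Try constant particular solution u_p = K: K = 2K - 4 ⇒ K = 4.
General: u(n) = A·(2)^n + 4.
Apply u(0) = -4: A + 4 = -4 ⇒ A = -8.
So u(n) = 4 - 8 \cdot 2^{n}.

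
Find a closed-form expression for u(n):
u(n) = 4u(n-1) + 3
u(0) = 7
First-order linear non-homogeneous.
Homogeneous solution: u_h(n) = A·(4)^n.
Try constant particular solution u_p = K: K = 4K + 3 ⇒ K = -1.
General: u(n) = A·(4)^n - 1.
Apply u(0) = 7: A - 1 = 7 ⇒ A = 8.
So u(n) = 8 \cdot 4^{n} - 1.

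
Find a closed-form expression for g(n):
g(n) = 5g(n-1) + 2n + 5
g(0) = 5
First-order linear with linear forcing.
Homogeneous solution: g_h(n) = A·(5)^n.
Try particular g_p(n) = pn + q. Substituting:
  pn + q = 5(p(n-1) + q) + 2n + 5.
Matching the n-coefficient: p = 5p + 2 ⇒ p = - \frac{1}{2}.
Matching constants: q = -5p + 5q + 5 ⇒ q = - \frac{15}{8}.
General: g(n) = A·(5)^n - \frac{n}{2} - \frac{15}{8}.
Apply g(0) = 5: A - \frac{15}{8} = 5 ⇒ A = \frac{55}{8}.
So g(n) = \frac{55 \cdot 5^{n}}{8} - \frac{n}{2} - \frac{15}{8}.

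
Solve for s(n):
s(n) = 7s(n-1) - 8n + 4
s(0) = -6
First-order linear with linear forcing.
Homogeneous solution: s_h(n) = A·(7)^n.
Try particular s_p(n) = pn + q. Substituting:
  pn + q = 7(p(n-1) + q) - 8n + 4.
Matching the n-coefficient: p = 7p - 8 ⇒ p = \frac{4}{3}.
Matching constants: q = -7p + 7q + 4 ⇒ q = \frac{8}{9}.
General: s(n) = A·(7)^n + \frac{4 n}{3} + \frac{8}{9}.
Apply s(0) = -6: A + \frac{8}{9} = -6 ⇒ A = - \frac{62}{9}.
So s(n) = - \frac{62 \cdot 7^{n}}{9} + \frac{4 n}{3} + \frac{8}{9}.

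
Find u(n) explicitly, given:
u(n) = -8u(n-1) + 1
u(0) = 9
First-order linear non-homogeneous.
Homogeneous solution: u_h(n) = A·(-8)^n.
Try constant particular solution u_p = K: K = -8K + 1 ⇒ K = \frac{1}{9}.
General: u(n) = A·(-8)^n + \frac{1}{9}.
Apply u(0) = 9: A + \frac{1}{9} = 9 ⇒ A = \frac{80}{9}.
So u(n) = \frac{80 \left(-8\right)^{n}}{9} + \frac{1}{9}.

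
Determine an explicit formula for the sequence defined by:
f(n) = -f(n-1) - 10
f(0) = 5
First-order linear non-homogeneous.
Homogeneous solution: f_h(n) = A·(-1)^n.
Try constant particular solution f_p = K: K = -K - 10 ⇒ K = -5.
General: f(n) = A·(-1)^n - 5.
Apply f(0) = 5: A - 5 = 5 ⇒ A = 10.
So f(n) = 10 \left(-1\right)^{n} - 5.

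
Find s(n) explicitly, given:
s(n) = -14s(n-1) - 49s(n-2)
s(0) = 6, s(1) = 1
Characteristic equation: x² + 14x + 49 = 0, which is (x - (-7))².
Repeated root r = -7.
General solution: s(n) = (A + Bn)·(-7)^n.
From s(0) = 6: A = 6.
From s(1) = 1: (A + B)·(-7) = 1 ⇒ B = - \frac{43}{7}.
So s(n) = \left(6 - \frac{43 n}{7}\right) \cdot (-7)^n.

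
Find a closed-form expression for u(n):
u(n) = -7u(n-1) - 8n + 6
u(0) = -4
First-order linear with linear forcing.
Homogeneous solution: u_h(n) = A·(-7)^n.
Try particular u_p(n) = pn + q. Substituting:
  pn + q = -7(p(n-1) + q) - 8n + 6.
Matching the n-coefficient: p = -7p - 8 ⇒ p = -1.
Matching constants: q = 7p - 7q + 6 ⇒ q = - \frac{1}{8}.
General: u(n) = A·(-7)^n - n - \frac{1}{8}.
Apply u(0) = -4: A - \frac{1}{8} = -4 ⇒ A = - \frac{31}{8}.
So u(n) = - \frac{31 \left(-7\right)^{n}}{8} - n - \frac{1}{8}.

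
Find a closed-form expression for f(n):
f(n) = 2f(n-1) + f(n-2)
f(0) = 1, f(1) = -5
Characteristic equation: x² - 2x - 1 = 0.
Discriminant Δ = (2)² + 4·(1) = 8.
Roots r₁,₂ = (2 ± √8)/2, so r₁ = 1 + \sqrt{2}, r₂ = 1 - \sqrt{2}.
General solution: f(n) = A·r₁^n + B·r₂^n.
From the initial conditions, A + B = 1 and r₁A + r₂B = -5.
Since r₁ - r₂ = √8: A = (-5 - (1)r₂)/√8 = \frac{1}{2} - \frac{3 \sqrt{2}}{2}, and B = 1 - A = \frac{1}{2} + \frac{3 \sqrt{2}}{2}.
So f(n) = \left(\frac{1}{2} - \frac{3 \sqrt{2}}{2}\right)\left(1 + \sqrt{2}\right)^n + \left(\frac{1}{2} + \frac{3 \sqrt{2}}{2}\right)\left(1 - \sqrt{2}\right)^n.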